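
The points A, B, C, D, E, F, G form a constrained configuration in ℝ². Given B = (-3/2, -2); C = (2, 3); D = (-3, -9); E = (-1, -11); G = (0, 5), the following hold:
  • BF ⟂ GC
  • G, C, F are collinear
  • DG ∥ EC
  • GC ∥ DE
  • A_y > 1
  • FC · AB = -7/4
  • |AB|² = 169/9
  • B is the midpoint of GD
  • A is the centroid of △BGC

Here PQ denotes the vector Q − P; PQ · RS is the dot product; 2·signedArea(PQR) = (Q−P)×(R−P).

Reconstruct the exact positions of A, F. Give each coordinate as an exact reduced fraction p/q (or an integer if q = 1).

1. A_x = 1/6  [A is the centroid of △BGC]
2. A_y = 2  [A is the centroid of △BGC]
   → A = (1/6, 2)
3. F_x = 11/4  [G, C, F are collinear ∩ BF ⟂ GC]
4. F_y = 9/4  [G, C, F are collinear ∩ BF ⟂ GC]
   → F = (11/4, 9/4)

A = (1/6, 2)
F = (11/4, 9/4)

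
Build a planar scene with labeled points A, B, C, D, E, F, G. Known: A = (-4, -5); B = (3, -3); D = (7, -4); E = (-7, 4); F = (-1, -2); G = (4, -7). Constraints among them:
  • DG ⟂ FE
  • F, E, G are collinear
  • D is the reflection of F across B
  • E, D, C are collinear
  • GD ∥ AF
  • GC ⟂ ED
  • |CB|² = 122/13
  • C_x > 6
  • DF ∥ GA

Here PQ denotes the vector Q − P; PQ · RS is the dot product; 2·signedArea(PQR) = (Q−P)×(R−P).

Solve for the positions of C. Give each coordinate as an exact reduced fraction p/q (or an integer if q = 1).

C = (392/65, -224/65)

1. C_x = 392/65  [E, D, C are collinear ∩ GC ⟂ ED]
2. C_y = -224/65  [E, D, C are collinear ∩ GC ⟂ ED]
   → C = (392/65, -224/65)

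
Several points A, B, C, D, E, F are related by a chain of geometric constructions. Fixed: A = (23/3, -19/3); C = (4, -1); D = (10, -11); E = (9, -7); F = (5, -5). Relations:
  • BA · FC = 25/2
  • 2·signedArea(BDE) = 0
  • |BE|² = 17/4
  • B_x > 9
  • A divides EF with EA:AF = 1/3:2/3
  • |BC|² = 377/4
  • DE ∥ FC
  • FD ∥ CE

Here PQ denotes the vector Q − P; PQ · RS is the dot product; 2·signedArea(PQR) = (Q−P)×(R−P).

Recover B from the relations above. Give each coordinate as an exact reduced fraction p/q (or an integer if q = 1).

B = (19/2, -9)

1. B_x = 19/2  [2·signedArea(BDE) = 0 ∩ BA · FC = 25/2]
2. B_y = -9  [2·signedArea(BDE) = 0 ∩ BA · FC = 25/2]
   → B = (19/2, -9)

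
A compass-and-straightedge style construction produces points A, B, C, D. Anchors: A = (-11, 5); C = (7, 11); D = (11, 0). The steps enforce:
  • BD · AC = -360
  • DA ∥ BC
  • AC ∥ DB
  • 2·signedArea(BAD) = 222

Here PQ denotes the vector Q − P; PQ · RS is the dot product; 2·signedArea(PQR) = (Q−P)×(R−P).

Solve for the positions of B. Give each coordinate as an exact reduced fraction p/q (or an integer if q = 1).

1. B_x = 29  [DA ∥ BC ∩ AC ∥ DB]
2. B_y = 6  [DA ∥ BC ∩ AC ∥ DB]
   → B = (29, 6)

B = (29, 6)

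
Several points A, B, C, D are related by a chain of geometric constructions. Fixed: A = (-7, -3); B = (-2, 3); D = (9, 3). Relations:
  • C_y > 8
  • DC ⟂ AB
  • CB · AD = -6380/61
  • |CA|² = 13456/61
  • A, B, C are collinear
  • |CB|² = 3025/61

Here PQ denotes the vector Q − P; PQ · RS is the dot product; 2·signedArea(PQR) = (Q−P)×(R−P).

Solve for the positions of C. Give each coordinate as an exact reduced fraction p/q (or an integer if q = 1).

1. C_x = 153/61  [A, B, C are collinear ∩ DC ⟂ AB]
2. C_y = 513/61  [A, B, C are collinear ∩ DC ⟂ AB]
   → C = (153/61, 513/61)

C = (153/61, 513/61)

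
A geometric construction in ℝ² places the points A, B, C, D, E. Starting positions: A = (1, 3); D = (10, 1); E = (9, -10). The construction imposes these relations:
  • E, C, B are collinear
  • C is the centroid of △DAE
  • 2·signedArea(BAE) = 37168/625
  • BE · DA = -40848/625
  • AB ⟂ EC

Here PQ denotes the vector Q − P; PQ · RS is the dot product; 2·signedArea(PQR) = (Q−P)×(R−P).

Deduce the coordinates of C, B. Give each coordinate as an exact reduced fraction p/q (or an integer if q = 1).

B = (3049/625, 2582/625)
C = (20/3, -2)

1. C_x = 20/3  [C is the centroid of △DAE]
2. C_y = -2  [C is the centroid of △DAE]
   → C = (20/3, -2)
3. B_x = 3049/625  [E, C, B are collinear ∩ AB ⟂ EC]
4. B_y = 2582/625  [E, C, B are collinear ∩ AB ⟂ EC]
   → B = (3049/625, 2582/625)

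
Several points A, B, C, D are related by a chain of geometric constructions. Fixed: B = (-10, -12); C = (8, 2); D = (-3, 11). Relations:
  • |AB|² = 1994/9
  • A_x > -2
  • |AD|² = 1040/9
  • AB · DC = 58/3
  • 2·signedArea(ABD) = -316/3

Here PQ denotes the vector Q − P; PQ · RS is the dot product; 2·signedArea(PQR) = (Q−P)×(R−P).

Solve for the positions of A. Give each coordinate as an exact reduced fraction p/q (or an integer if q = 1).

A = (-5/3, 1/3)

1. A_x = -5/3  [AB · DC = 58/3 ∩ 2·signedArea(ABD) = -316/3]
2. A_y = 1/3  [AB · DC = 58/3 ∩ 2·signedArea(ABD) = -316/3]
   → A = (-5/3, 1/3)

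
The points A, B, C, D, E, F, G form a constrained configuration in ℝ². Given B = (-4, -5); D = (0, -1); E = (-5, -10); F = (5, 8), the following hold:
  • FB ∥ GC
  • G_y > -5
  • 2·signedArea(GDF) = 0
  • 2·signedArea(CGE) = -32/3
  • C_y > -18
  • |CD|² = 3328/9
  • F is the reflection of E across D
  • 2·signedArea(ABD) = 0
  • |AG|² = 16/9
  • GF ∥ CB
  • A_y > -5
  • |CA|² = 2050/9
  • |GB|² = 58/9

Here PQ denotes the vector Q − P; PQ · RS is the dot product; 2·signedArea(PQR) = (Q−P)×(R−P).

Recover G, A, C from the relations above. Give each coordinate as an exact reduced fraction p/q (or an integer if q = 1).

1. G_x = -5/3  [line -9·x + 5·y + 5 = 0 ∩ |GB|² = 58/9]
2. G_y = -4  [line -9·x + 5·y + 5 = 0 ∩ |GB|² = 58/9]
   → G = (-5/3, -4)
3. C_x = -32/3  [GF ∥ CB ∩ FB ∥ GC]
4. C_y = -17  [GF ∥ CB ∩ FB ∥ GC]
   → C = (-32/3, -17)
5. A_x = -3  [line -4·x + 4·y + 4 = 0 ∩ |CA|² = 2050/9]
6. A_y = -4  [line -4·x + 4·y + 4 = 0 ∩ |CA|² = 2050/9]
   → A = (-3, -4)

A = (-3, -4)
C = (-32/3, -17)
G = (-5/3, -4)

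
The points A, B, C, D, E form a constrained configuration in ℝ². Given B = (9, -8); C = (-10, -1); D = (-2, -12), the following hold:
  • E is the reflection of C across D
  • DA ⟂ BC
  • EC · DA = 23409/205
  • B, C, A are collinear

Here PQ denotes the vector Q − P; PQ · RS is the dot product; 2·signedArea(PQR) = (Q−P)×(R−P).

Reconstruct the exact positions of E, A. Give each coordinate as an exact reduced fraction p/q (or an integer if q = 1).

A = (251/410, -2013/410)
E = (6, -23)

1. E_x = 6  [E is the reflection of C across D]
2. E_y = -23  [E is the reflection of C across D]
   → E = (6, -23)
3. A_x = 251/410  [B, C, A are collinear ∩ DA ⟂ BC]
4. A_y = -2013/410  [B, C, A are collinear ∩ DA ⟂ BC]
   → A = (251/410, -2013/410)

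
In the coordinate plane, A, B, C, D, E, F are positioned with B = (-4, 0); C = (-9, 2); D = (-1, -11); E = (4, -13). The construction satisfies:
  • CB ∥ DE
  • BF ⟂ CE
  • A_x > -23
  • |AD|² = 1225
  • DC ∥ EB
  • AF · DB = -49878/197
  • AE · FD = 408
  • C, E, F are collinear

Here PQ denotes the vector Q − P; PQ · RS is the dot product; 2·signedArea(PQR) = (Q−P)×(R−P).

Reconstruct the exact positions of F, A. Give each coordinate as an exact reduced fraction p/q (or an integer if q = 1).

A = (-22, 17)
F = (-2311/394, -637/394)

1. F_x = -2311/394  [C, E, F are collinear ∩ BF ⟂ CE]
2. F_y = -637/394  [C, E, F are collinear ∩ BF ⟂ CE]
   → F = (-2311/394, -637/394)
3. A_x = -22  [AE · FD = 408 ∩ AF · DB = -49878/197]
4. A_y = 17  [AE · FD = 408 ∩ AF · DB = -49878/197]
   → A = (-22, 17)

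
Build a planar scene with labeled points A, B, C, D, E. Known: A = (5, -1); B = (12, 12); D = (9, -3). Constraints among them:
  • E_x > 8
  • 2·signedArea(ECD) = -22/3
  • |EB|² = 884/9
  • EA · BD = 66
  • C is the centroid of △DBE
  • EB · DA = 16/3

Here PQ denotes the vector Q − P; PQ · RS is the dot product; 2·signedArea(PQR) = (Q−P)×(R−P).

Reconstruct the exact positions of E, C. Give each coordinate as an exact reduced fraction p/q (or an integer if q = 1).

1. E_x = 26/3  [EA · BD = 66 ∩ EB · DA = 16/3]
2. E_y = 8/3  [EA · BD = 66 ∩ EB · DA = 16/3]
   → E = (26/3, 8/3)
3. C_x = 89/9  [C is the centroid of △DBE]
4. C_y = 35/9  [C is the centroid of △DBE]
   → C = (89/9, 35/9)

C = (89/9, 35/9)
E = (26/3, 8/3)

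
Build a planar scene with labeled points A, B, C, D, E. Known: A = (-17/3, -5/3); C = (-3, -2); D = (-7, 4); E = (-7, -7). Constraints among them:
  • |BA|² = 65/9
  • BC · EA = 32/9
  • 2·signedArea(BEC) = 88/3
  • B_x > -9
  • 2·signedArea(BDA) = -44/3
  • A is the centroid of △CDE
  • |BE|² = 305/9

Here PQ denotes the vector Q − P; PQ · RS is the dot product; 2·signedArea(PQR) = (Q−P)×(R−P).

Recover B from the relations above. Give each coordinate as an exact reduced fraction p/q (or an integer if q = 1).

1. B_x = -25/3  [2·signedArea(BEC) = 88/3 ∩ BC · EA = 32/9]
2. B_y = -4/3  [2·signedArea(BEC) = 88/3 ∩ BC · EA = 32/9]
   → B = (-25/3, -4/3)

B = (-25/3, -4/3)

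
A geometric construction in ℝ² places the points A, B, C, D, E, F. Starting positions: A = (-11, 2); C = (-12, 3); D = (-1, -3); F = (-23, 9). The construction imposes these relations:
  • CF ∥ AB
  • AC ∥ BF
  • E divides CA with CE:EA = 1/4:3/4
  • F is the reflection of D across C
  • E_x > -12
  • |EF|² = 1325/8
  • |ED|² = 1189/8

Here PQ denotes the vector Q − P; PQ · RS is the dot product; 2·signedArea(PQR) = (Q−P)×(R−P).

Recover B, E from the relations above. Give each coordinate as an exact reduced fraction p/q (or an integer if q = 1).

1. B_x = -22  [AC ∥ BF ∩ CF ∥ AB]
2. B_y = 8  [AC ∥ BF ∩ CF ∥ AB]
   → B = (-22, 8)
3. E_x = -47/4  [E divides CA with CE:EA = 1/4:3/4]
4. E_y = 11/4  [E divides CA with CE:EA = 1/4:3/4]
   → E = (-47/4, 11/4)

B = (-22, 8)
E = (-47/4, 11/4)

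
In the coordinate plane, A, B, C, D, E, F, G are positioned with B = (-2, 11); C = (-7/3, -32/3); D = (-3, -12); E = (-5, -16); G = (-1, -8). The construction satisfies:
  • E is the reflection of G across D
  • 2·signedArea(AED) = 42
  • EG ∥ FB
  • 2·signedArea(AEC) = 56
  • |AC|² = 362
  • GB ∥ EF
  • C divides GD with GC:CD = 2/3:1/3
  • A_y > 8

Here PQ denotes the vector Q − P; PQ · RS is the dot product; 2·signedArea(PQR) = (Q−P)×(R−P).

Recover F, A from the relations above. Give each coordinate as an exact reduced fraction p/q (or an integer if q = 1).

A = (-10/3, 25/3)
F = (-6, 3)

1. F_x = -6  [EG ∥ FB ∩ GB ∥ EF]
2. F_y = 3  [EG ∥ FB ∩ GB ∥ EF]
   → F = (-6, 3)
3. A_x = -10/3  [line -4·x + 2·y + -30 = 0 ∩ |AC|² = 362]
4. A_y = 25/3  [line -4·x + 2·y + -30 = 0 ∩ |AC|² = 362]
   → A = (-10/3, 25/3)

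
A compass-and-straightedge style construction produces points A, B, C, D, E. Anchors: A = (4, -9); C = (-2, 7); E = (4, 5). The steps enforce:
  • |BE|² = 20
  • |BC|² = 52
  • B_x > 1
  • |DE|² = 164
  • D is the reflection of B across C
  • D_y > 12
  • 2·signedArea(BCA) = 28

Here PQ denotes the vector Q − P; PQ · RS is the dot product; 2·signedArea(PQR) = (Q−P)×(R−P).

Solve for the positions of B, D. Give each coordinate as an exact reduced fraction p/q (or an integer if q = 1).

1. B_x = 2  [line 16·x + 6·y + -38 = 0 ∩ |BE|² = 20]
2. B_y = 1  [line 16·x + 6·y + -38 = 0 ∩ |BE|² = 20]
   → B = (2, 1)
3. D_x = -6  [D is the reflection of B across C]
4. D_y = 13  [D is the reflection of B across C]
   → D = (-6, 13)

B = (2, 1)
D = (-6, 13)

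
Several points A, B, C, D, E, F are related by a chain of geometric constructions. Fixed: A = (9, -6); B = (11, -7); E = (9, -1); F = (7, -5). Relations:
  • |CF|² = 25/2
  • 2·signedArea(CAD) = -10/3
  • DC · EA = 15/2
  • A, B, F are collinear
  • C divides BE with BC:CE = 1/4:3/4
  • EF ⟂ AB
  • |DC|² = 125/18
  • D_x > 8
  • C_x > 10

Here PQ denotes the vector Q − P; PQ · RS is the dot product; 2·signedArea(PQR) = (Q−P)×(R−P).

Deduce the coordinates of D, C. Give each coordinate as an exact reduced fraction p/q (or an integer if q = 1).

1. C_x = 21/2  [C divides BE with BC:CE = 1/4:3/4]
2. C_y = -11/2  [C divides BE with BC:CE = 1/4:3/4]
   → C = (21/2, -11/2)
3. D_x = 25/3  [DC · EA = 15/2 ∩ 2·signedArea(CAD) = -10/3]
4. D_y = -4  [DC · EA = 15/2 ∩ 2·signedArea(CAD) = -10/3]
   → D = (25/3, -4)

C = (21/2, -11/2)
D = (25/3, -4)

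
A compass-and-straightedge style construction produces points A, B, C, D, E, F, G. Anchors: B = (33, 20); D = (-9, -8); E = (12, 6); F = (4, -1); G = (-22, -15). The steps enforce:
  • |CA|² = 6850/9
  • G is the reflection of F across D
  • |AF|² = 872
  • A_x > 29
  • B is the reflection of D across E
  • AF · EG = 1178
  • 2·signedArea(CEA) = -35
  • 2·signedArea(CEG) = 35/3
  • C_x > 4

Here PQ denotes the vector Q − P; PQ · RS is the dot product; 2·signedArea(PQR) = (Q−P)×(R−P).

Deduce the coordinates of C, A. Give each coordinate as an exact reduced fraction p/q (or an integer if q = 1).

1. A_x = 30  [line 34·x + 21·y + -1293 = 0 ∩ |AF|² = 872]
2. A_y = 13  [line 34·x + 21·y + -1293 = 0 ∩ |AF|² = 872]
   → A = (30, 13)
3. C_x = 5  [2·signedArea(CEG) = 35/3 ∩ 2·signedArea(CEA) = -35]
4. C_y = 4/3  [2·signedArea(CEG) = 35/3 ∩ 2·signedArea(CEA) = -35]
   → C = (5, 4/3)

A = (30, 13)
C = (5, 4/3)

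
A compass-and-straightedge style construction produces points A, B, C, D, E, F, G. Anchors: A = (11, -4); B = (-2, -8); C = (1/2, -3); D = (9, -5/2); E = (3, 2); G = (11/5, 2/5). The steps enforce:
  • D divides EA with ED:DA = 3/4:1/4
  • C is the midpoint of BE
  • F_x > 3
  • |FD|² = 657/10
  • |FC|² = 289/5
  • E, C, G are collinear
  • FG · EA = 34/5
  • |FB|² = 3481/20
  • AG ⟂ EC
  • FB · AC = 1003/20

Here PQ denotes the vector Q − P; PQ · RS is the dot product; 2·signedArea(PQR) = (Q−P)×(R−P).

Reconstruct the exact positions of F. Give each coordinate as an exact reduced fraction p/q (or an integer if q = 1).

F = (39/10, 19/5)

1. F_x = 39/10  [FG · EA = 34/5 ∩ FB · AC = 1003/20]
2. F_y = 19/5  [FG · EA = 34/5 ∩ FB · AC = 1003/20]
   → F = (39/10, 19/5)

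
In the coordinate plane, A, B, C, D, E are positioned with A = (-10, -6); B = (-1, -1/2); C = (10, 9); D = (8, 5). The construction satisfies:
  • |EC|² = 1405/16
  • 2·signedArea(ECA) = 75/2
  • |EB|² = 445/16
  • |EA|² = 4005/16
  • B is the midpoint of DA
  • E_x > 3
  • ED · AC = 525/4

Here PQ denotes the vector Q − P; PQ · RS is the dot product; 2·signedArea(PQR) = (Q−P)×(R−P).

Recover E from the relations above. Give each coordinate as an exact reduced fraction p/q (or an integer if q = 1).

1. E_x = 7/2  [ED · AC = 525/4 ∩ 2·signedArea(ECA) = 75/2]
2. E_y = 9/4  [ED · AC = 525/4 ∩ 2·signedArea(ECA) = 75/2]
   → E = (7/2, 9/4)

E = (7/2, 9/4)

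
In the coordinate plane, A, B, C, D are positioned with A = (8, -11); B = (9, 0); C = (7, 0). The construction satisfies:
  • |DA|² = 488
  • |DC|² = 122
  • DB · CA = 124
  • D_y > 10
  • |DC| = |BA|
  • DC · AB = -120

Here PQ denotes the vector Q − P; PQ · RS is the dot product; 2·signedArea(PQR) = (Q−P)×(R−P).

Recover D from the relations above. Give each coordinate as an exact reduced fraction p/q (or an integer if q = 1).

1. D_x = 6  [DC · AB = -120 ∩ DB · CA = 124]
2. D_y = 11  [DC · AB = -120 ∩ DB · CA = 124]
   → D = (6, 11)

D = (6, 11)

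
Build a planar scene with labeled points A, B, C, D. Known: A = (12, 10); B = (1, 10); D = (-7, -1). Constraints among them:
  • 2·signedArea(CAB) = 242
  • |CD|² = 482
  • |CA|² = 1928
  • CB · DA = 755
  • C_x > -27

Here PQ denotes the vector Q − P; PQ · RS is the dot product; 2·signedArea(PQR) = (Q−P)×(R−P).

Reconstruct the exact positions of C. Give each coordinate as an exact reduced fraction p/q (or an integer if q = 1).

1. C_x = -26  [2·signedArea(CAB) = 242 ∩ CB · DA = 755]
2. C_y = -12  [2·signedArea(CAB) = 242 ∩ CB · DA = 755]
   → C = (-26, -12)

C = (-26, -12)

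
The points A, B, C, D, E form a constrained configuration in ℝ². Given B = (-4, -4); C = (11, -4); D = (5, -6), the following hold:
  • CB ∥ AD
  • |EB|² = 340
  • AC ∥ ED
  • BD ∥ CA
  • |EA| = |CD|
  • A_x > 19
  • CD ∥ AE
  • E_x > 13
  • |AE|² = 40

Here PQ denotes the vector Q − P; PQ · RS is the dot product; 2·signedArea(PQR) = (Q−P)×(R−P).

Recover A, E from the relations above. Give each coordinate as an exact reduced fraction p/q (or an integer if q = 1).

A = (20, -6)
E = (14, -8)

1. A_x = 20  [CB ∥ AD ∩ BD ∥ CA]
2. A_y = -6  [CB ∥ AD ∩ BD ∥ CA]
   → A = (20, -6)
3. E_x = 14  [AC ∥ ED ∩ CD ∥ AE]
4. E_y = -8  [AC ∥ ED ∩ CD ∥ AE]
   → E = (14, -8)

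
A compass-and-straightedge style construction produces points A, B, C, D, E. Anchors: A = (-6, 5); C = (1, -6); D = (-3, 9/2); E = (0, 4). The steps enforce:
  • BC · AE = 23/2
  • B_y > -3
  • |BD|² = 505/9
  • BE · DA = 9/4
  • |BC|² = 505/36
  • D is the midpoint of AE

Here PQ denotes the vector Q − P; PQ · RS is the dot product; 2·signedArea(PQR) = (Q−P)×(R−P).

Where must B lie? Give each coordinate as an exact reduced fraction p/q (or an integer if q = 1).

B = (-1/3, -5/2)

1. B_x = -1/3  [line -6·x + 1·y + 1/2 = 0 ∩ |BC|² = 505/36]
2. B_y = -5/2  [line -6·x + 1·y + 1/2 = 0 ∩ |BC|² = 505/36]
   → B = (-1/3, -5/2)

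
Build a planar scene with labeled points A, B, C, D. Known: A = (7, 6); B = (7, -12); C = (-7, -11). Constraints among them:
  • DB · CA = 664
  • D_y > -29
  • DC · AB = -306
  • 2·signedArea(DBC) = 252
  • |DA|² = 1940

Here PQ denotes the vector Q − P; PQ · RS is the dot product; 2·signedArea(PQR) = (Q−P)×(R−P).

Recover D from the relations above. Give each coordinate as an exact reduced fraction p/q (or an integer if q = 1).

1. D_x = -21  [2·signedArea(DBC) = 252 ∩ DB · CA = 664]
2. D_y = -28  [2·signedArea(DBC) = 252 ∩ DB · CA = 664]
   → D = (-21, -28)

D = (-21, -28)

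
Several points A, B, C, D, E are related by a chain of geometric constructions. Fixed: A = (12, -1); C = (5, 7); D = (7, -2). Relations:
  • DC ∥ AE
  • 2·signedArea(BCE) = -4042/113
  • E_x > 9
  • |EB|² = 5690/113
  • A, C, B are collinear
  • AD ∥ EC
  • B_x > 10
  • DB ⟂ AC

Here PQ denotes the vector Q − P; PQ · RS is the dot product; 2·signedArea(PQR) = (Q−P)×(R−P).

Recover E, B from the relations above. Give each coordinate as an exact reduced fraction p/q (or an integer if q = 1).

B = (1167/113, 103/113)
E = (10, 8)

1. E_x = 10  [AD ∥ EC ∩ DC ∥ AE]
2. E_y = 8  [AD ∥ EC ∩ DC ∥ AE]
   → E = (10, 8)
3. B_x = 1167/113  [A, C, B are collinear ∩ DB ⟂ AC]
4. B_y = 103/113  [A, C, B are collinear ∩ DB ⟂ AC]
   → B = (1167/113, 103/113)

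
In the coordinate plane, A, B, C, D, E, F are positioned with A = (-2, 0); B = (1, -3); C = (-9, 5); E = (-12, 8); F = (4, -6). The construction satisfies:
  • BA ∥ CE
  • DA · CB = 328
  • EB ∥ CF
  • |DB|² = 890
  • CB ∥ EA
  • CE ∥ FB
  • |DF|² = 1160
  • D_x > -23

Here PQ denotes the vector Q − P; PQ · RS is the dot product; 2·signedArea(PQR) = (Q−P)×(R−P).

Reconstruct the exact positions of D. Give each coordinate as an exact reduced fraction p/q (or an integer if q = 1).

1. D_x = -22  [line -10·x + 8·y + -348 = 0 ∩ |DF|² = 1160]
2. D_y = 16  [line -10·x + 8·y + -348 = 0 ∩ |DF|² = 1160]
   → D = (-22, 16)

D = (-22, 16)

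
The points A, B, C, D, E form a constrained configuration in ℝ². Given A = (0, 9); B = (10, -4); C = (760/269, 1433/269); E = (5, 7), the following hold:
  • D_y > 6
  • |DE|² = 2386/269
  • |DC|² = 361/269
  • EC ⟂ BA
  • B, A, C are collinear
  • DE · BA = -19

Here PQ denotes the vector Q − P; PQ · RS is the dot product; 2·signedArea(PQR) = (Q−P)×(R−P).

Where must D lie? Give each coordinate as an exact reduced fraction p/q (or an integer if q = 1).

D = (570/269, 1680/269)

1. D_x = 570/269  [line 10·x + -13·y + 60 = 0 ∩ |DC|² = 361/269]
2. D_y = 1680/269  [line 10·x + -13·y + 60 = 0 ∩ |DC|² = 361/269]
   → D = (570/269, 1680/269)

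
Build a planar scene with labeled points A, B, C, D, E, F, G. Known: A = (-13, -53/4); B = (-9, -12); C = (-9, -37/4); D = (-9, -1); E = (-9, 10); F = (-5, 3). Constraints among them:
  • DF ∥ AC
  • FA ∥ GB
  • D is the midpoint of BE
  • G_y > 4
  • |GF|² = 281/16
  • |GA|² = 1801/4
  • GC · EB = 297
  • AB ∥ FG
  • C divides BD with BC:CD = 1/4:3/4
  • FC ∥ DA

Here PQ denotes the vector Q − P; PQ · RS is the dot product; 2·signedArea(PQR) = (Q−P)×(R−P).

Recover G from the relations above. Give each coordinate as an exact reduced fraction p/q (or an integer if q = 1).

G = (-1, 17/4)

1. G_x = -1  [FA ∥ GB ∩ AB ∥ FG]
2. G_y = 17/4  [FA ∥ GB ∩ AB ∥ FG]
   → G = (-1, 17/4)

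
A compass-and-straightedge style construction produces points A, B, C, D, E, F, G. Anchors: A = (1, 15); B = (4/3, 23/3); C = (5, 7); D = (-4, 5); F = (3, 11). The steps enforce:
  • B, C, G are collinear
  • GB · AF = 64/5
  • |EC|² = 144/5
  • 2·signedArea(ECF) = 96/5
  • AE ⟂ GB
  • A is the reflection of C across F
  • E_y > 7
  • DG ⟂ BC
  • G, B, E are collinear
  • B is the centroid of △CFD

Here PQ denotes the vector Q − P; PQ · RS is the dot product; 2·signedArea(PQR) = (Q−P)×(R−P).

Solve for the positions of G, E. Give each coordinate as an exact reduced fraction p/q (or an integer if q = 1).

1. G_x = -84/25  [B, C, G are collinear ∩ DG ⟂ BC]
2. G_y = 213/25  [B, C, G are collinear ∩ DG ⟂ BC]
   → G = (-84/25, 213/25)
3. E_x = -7/25  [G, B, E are collinear ∩ AE ⟂ GB]
4. E_y = 199/25  [G, B, E are collinear ∩ AE ⟂ GB]
   → E = (-7/25, 199/25)

E = (-7/25, 199/25)
G = (-84/25, 213/25)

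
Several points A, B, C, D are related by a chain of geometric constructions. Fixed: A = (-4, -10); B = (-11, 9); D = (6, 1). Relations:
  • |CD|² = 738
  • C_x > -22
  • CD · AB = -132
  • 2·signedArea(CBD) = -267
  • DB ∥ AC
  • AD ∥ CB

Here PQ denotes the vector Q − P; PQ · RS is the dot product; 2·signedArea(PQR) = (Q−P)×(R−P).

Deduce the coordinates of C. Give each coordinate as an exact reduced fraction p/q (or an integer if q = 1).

C = (-21, -2)

1. C_x = -21  [AD ∥ CB ∩ DB ∥ AC]
2. C_y = -2  [AD ∥ CB ∩ DB ∥ AC]
   → C = (-21, -2)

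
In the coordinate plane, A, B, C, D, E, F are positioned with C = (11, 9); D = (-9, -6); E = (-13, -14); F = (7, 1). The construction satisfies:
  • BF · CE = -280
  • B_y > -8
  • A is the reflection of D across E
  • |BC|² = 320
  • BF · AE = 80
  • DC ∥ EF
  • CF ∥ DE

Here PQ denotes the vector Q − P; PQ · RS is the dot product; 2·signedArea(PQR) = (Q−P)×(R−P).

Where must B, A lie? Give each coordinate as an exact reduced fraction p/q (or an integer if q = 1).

1. A_x = -17  [A is the reflection of D across E]
2. A_y = -22  [A is the reflection of D across E]
   → A = (-17, -22)
3. B_x = 3  [BF · CE = -280 ∩ BF · AE = 80]
4. B_y = -7  [BF · CE = -280 ∩ BF · AE = 80]
   → B = (3, -7)

A = (-17, -22)
B = (3, -7)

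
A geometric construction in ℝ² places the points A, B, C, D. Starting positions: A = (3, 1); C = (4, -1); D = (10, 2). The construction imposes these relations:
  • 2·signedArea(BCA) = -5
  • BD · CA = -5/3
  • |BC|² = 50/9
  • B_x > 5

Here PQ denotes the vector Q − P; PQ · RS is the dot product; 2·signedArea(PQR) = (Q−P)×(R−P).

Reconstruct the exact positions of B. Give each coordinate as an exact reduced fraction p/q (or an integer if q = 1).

1. B_x = 17/3  [BD · CA = -5/3 ∩ 2·signedArea(BCA) = -5]
2. B_y = 2/3  [BD · CA = -5/3 ∩ 2·signedArea(BCA) = -5]
   → B = (17/3, 2/3)

B = (17/3, 2/3)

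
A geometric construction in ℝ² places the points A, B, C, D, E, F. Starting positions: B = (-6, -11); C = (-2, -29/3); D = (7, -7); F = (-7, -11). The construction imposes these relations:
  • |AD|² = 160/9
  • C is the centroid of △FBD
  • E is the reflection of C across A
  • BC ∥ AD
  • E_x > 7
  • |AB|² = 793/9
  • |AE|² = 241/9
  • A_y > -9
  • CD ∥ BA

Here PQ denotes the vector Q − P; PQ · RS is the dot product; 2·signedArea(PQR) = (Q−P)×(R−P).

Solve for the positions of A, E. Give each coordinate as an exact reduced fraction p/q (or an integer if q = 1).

A = (3, -25/3)
E = (8, -7)

1. A_x = 3  [BC ∥ AD ∩ CD ∥ BA]
2. A_y = -25/3  [BC ∥ AD ∩ CD ∥ BA]
   → A = (3, -25/3)
3. E_x = 8  [E is the reflection of C across A]
4. E_y = -7  [E is the reflection of C across A]
   → E = (8, -7)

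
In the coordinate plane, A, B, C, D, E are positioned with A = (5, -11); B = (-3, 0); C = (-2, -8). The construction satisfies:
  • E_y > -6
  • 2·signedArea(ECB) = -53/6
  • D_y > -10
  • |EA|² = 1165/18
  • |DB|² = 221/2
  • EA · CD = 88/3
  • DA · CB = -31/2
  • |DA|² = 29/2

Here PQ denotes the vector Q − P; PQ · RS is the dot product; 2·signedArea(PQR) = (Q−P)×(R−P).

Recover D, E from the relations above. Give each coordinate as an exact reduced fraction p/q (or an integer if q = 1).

1. D_x = 3/2  [line 1·x + -8·y + -155/2 = 0 ∩ |DB|² = 221/2]
2. D_y = -19/2  [line 1·x + -8·y + -155/2 = 0 ∩ |DB|² = 221/2]
   → D = (3/2, -19/2)
3. E_x = -7/6  [EA · CD = 88/3 ∩ 2·signedArea(ECB) = -53/6]
4. E_y = -35/6  [EA · CD = 88/3 ∩ 2·signedArea(ECB) = -53/6]
   → E = (-7/6, -35/6)

D = (3/2, -19/2)
E = (-7/6, -35/6)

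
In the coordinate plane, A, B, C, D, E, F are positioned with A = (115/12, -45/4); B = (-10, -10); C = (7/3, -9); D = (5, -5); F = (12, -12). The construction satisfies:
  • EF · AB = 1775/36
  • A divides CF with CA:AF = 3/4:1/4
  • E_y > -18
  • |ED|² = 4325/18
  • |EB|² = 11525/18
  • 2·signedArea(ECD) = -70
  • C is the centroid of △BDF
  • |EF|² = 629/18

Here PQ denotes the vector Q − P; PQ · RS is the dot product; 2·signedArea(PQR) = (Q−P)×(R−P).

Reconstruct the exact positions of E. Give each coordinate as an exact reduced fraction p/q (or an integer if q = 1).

1. E_x = 85/6  [2·signedArea(ECD) = -70 ∩ EF · AB = 1775/36]
2. E_y = -35/2  [2·signedArea(ECD) = -70 ∩ EF · AB = 1775/36]
   → E = (85/6, -35/2)

E = (85/6, -35/2)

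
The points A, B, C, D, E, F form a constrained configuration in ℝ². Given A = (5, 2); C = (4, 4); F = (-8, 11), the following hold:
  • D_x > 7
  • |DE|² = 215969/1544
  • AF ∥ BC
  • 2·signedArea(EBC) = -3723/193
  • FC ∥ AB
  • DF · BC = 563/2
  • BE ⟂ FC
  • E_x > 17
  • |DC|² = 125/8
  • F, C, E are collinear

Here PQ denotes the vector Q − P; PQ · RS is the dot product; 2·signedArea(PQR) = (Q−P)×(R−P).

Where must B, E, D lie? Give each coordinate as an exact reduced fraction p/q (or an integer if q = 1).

B = (17, -5)
D = (29/4, 7/4)
E = (3400/193, -761/193)

1. B_x = 17  [AF ∥ BC ∩ FC ∥ AB]
2. B_y = -5  [AF ∥ BC ∩ FC ∥ AB]
   → B = (17, -5)
3. E_x = 3400/193  [F, C, E are collinear ∩ BE ⟂ FC]
4. E_y = -761/193  [F, C, E are collinear ∩ BE ⟂ FC]
   → E = (3400/193, -761/193)
5. D_x = 29/4  [line 13·x + -9·y + -157/2 = 0 ∩ |DC|² = 125/8]
6. D_y = 7/4  [line 13·x + -9·y + -157/2 = 0 ∩ |DC|² = 125/8]
   → D = (29/4, 7/4)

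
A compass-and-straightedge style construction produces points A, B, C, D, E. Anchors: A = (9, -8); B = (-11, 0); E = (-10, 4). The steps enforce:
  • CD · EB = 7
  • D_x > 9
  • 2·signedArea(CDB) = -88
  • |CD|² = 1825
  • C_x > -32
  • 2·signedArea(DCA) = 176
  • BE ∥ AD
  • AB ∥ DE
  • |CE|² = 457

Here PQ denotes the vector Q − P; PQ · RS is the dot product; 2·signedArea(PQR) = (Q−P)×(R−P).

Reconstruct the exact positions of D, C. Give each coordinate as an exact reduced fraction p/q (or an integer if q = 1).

C = (-31, 8)
D = (10, -4)

1. D_x = 10  [AB ∥ DE ∩ BE ∥ AD]
2. D_y = -4  [AB ∥ DE ∩ BE ∥ AD]
   → D = (10, -4)
3. C_x = -31  [2·signedArea(CDB) = -88 ∩ CD · EB = 7]
4. C_y = 8  [2·signedArea(CDB) = -88 ∩ CD · EB = 7]
   → C = (-31, 8)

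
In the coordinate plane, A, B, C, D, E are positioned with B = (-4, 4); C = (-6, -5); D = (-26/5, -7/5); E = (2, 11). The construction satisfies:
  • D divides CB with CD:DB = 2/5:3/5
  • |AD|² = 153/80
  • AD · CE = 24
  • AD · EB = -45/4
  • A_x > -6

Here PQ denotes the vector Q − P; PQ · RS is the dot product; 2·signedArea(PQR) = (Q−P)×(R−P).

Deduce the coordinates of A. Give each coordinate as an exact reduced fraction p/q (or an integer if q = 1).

A = (-11/2, -11/4)

1. A_x = -11/2  [AD · EB = -45/4 ∩ AD · CE = 24]
2. A_y = -11/4  [AD · EB = -45/4 ∩ AD · CE = 24]
   → A = (-11/2, -11/4)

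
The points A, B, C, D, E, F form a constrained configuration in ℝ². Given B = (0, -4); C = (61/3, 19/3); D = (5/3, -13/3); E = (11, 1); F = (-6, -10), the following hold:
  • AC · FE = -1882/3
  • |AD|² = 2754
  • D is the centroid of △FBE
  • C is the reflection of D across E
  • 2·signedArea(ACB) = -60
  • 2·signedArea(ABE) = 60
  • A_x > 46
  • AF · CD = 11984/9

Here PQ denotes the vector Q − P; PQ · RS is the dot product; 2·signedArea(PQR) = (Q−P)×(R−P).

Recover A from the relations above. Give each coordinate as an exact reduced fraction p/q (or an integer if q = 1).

1. A_x = 140/3  [2·signedArea(ABE) = 60 ∩ AC · FE = -1882/3]
2. A_y = 68/3  [2·signedArea(ABE) = 60 ∩ AC · FE = -1882/3]
   → A = (140/3, 68/3)

A = (140/3, 68/3)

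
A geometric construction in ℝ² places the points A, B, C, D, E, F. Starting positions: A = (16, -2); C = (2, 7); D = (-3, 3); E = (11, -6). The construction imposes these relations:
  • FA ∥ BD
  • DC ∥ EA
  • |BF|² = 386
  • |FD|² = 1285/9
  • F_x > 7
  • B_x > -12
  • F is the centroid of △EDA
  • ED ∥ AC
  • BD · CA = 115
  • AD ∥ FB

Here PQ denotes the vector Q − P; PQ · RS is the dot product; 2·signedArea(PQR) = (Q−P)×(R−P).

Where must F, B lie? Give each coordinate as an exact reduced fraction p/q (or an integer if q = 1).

1. F_x = 8  [F is the centroid of △EDA]
2. F_y = -5/3  [F is the centroid of △EDA]
   → F = (8, -5/3)
3. B_x = -11  [FA ∥ BD ∩ AD ∥ FB]
4. B_y = 10/3  [FA ∥ BD ∩ AD ∥ FB]
   → B = (-11, 10/3)

B = (-11, 10/3)
F = (8, -5/3)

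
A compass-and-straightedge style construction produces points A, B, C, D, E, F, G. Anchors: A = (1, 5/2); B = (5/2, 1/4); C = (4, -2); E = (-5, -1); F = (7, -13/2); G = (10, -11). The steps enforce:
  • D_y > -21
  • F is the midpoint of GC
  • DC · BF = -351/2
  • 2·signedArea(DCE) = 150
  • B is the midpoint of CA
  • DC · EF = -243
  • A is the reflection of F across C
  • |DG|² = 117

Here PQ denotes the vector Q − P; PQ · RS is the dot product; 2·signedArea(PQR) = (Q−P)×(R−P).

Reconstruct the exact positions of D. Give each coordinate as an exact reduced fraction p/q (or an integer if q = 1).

1. D_x = 16  [2·signedArea(DCE) = 150 ∩ DC · BF = -351/2]
2. D_y = -20  [2·signedArea(DCE) = 150 ∩ DC · BF = -351/2]
   → D = (16, -20)

D = (16, -20)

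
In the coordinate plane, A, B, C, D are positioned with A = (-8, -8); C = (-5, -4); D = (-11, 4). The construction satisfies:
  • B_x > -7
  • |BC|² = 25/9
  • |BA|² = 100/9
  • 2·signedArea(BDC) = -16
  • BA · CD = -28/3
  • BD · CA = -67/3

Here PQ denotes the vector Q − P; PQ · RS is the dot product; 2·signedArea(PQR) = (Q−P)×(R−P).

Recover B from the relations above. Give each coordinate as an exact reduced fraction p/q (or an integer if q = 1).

1. B_x = -6  [BA · CD = -28/3 ∩ 2·signedArea(BDC) = -16]
2. B_y = -16/3  [BA · CD = -28/3 ∩ 2·signedArea(BDC) = -16]
   → B = (-6, -16/3)

B = (-6, -16/3)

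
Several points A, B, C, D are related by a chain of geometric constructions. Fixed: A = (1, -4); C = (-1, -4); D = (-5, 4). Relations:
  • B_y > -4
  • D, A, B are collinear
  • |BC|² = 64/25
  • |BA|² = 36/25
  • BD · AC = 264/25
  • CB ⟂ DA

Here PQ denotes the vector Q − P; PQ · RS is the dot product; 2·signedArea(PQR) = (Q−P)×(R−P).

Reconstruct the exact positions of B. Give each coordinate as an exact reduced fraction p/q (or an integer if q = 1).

1. B_x = 7/25  [D, A, B are collinear ∩ CB ⟂ DA]
2. B_y = -76/25  [D, A, B are collinear ∩ CB ⟂ DA]
   → B = (7/25, -76/25)

B = (7/25, -76/25)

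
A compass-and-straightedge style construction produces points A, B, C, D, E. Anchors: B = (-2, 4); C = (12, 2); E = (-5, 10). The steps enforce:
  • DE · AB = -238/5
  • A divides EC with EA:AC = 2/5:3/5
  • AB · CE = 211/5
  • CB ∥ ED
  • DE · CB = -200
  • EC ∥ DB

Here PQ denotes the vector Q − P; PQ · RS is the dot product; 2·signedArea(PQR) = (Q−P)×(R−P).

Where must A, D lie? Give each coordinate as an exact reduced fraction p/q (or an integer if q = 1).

A = (9/5, 34/5)
D = (-19, 12)

1. A_x = 9/5  [A divides EC with EA:AC = 2/5:3/5]
2. A_y = 34/5  [A divides EC with EA:AC = 2/5:3/5]
   → A = (9/5, 34/5)
3. D_x = -19  [EC ∥ DB ∩ CB ∥ ED]
4. D_y = 12  [EC ∥ DB ∩ CB ∥ ED]
   → D = (-19, 12)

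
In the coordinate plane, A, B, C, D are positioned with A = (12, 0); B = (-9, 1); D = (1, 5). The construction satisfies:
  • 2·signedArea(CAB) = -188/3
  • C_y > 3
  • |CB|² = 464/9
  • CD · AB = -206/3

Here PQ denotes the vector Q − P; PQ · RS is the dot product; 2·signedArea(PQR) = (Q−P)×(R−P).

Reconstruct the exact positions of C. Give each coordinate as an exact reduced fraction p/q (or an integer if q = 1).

1. C_x = -7/3  [CD · AB = -206/3 ∩ 2·signedArea(CAB) = -188/3]
2. C_y = 11/3  [CD · AB = -206/3 ∩ 2·signedArea(CAB) = -188/3]
   → C = (-7/3, 11/3)

C = (-7/3, 11/3)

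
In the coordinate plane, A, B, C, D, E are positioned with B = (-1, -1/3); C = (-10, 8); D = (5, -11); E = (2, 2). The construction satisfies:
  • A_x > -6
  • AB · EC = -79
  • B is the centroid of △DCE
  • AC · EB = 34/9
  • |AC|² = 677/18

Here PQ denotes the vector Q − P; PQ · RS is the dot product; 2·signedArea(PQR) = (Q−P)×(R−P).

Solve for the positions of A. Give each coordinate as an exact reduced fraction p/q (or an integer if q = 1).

A = (-11/2, 23/6)

1. A_x = -11/2  [AC · EB = 34/9 ∩ AB · EC = -79]
2. A_y = 23/6  [AC · EB = 34/9 ∩ AB · EC = -79]
   → A = (-11/2, 23/6)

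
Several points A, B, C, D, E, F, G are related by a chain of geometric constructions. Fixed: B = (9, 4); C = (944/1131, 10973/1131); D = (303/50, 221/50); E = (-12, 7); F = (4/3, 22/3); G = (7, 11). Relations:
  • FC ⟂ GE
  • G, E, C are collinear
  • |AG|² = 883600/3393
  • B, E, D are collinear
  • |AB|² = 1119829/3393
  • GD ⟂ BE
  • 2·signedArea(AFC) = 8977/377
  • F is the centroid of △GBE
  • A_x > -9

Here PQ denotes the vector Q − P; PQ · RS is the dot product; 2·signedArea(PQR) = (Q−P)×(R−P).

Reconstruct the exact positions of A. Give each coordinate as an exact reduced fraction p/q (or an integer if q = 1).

1. A_x = -9943/1131  [line -893/377·x + -188/377·y + -19223/1131 = 0 ∩ |AG|² = 883600/3393]
2. A_y = 8681/1131  [line -893/377·x + -188/377·y + -19223/1131 = 0 ∩ |AG|² = 883600/3393]
   → A = (-9943/1131, 8681/1131)

A = (-9943/1131, 8681/1131)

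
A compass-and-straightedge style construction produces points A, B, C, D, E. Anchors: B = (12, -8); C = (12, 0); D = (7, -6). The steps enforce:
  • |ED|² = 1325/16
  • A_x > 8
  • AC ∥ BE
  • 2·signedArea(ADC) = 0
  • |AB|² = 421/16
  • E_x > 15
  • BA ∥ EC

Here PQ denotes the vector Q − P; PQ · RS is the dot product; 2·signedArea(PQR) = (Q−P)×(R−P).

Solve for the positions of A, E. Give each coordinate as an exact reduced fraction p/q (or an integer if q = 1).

A = (33/4, -9/2)
E = (63/4, -7/2)

1. A_x = 33/4  [line -6·x + 5·y + 72 = 0 ∩ |AB|² = 421/16]
2. A_y = -9/2  [line -6·x + 5·y + 72 = 0 ∩ |AB|² = 421/16]
   → A = (33/4, -9/2)
3. E_x = 63/4  [BA ∥ EC ∩ AC ∥ BE]
4. E_y = -7/2  [BA ∥ EC ∩ AC ∥ BE]
   → E = (63/4, -7/2)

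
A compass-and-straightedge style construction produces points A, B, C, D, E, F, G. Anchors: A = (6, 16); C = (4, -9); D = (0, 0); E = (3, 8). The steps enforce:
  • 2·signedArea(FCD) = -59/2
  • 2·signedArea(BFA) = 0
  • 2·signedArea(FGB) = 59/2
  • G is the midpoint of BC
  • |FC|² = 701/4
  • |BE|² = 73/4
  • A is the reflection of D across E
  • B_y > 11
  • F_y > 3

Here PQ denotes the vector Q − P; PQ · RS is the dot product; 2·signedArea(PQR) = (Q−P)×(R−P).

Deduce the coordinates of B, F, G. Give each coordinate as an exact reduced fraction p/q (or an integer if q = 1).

1. F_x = 3/2  [line -9·x + -4·y + 59/2 = 0 ∩ |FC|² = 701/4]
2. F_y = 4  [line -9·x + -4·y + 59/2 = 0 ∩ |FC|² = 701/4]
   → F = (3/2, 4)
3. B_x = 9/2  [line -12·x + 9/2·y + 0 = 0 ∩ |BE|² = 73/4]
4. B_y = 12  [line -12·x + 9/2·y + 0 = 0 ∩ |BE|² = 73/4]
   → B = (9/2, 12)
5. G_x = 17/4  [2·signedArea(FGB) = 59/2 ∩ G is the midpoint of BC]
6. G_y = 3/2  [2·signedArea(FGB) = 59/2 ∩ G is the midpoint of BC]
   → G = (17/4, 3/2)

B = (9/2, 12)
F = (3/2, 4)
G = (17/4, 3/2)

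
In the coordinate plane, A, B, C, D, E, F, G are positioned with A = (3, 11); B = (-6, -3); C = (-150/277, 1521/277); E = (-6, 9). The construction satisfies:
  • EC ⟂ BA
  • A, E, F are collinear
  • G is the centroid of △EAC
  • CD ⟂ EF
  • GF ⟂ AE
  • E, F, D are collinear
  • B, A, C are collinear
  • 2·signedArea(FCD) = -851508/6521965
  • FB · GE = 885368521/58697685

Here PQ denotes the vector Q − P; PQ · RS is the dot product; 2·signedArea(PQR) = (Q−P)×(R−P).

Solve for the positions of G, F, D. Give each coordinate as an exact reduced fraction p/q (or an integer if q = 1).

1. G_x = -327/277  [G is the centroid of △EAC]
2. G_y = 7061/831  [G is the centroid of △EAC]
   → G = (-327/277, 7061/831)
3. F_x = -35643/23545  [A, E, F are collinear ∩ GF ⟂ AE]
4. F_y = 706133/70635  [A, E, F are collinear ∩ GF ⟂ AE]
   → F = (-35643/23545, 706133/70635)
5. D_x = -36294/23545  [E, F, D are collinear ∩ CD ⟂ EF]
6. D_y = 235233/23545  [E, F, D are collinear ∩ CD ⟂ EF]
   → D = (-36294/23545, 235233/23545)

D = (-36294/23545, 235233/23545)
F = (-35643/23545, 706133/70635)
G = (-327/277, 7061/831)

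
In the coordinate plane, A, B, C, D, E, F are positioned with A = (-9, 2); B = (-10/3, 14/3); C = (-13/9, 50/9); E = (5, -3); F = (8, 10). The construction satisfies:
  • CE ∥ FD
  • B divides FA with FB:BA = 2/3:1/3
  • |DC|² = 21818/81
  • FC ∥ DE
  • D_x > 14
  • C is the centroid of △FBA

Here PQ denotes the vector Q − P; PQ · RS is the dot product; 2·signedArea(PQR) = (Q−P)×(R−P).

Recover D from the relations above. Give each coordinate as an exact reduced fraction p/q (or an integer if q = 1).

D = (130/9, 13/9)

1. D_x = 130/9  [FC ∥ DE ∩ CE ∥ FD]
2. D_y = 13/9  [FC ∥ DE ∩ CE ∥ FD]
   → D = (130/9, 13/9)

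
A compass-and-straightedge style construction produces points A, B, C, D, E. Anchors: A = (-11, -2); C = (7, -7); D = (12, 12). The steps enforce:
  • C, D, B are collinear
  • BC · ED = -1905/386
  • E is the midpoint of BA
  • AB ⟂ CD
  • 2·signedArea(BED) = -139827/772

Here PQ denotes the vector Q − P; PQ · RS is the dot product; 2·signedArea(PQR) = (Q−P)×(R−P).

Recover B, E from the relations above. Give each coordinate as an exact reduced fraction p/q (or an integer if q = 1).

1. B_x = 2727/386  [C, D, B are collinear ∩ AB ⟂ CD]
2. B_y = -2607/386  [C, D, B are collinear ∩ AB ⟂ CD]
   → B = (2727/386, -2607/386)
3. E_x = -1519/772  [E is the midpoint of BA]
4. E_y = -3379/772  [E is the midpoint of BA]
   → E = (-1519/772, -3379/772)

B = (2727/386, -2607/386)
E = (-1519/772, -3379/772)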